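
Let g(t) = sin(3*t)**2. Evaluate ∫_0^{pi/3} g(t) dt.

pi/6

Use the identity sin^2(3*t) = (1 - cos(6*t))/2.
An antiderivative is F(t) = t/2 - sin(6*t)/12.
Then F(pi/3) - F(0) = (pi/6) - (0) = pi/6.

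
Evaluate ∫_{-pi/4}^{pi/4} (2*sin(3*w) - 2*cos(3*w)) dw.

An antiderivative is F(w) = -2*sin(3*w)/3 - 2*cos(3*w)/3.
Then F(pi/4) - F(-pi/4) = (0) - (2*sqrt(2)/3) = -2*sqrt(2)/3.

-2*sqrt(2)/3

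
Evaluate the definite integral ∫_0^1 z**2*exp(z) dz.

-2 + E

Integrate by parts twice (u = z^2, dv = exp(z) dz).
An antiderivative is F(z) = (z**2 - 2*z + 2)*exp(z).
Then F(1) - F(0) = (E) - (2) = -2 + E.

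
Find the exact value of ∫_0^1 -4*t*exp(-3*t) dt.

Integrate by parts once (u = t, dv = -4*exp(-3*t) dt).
An antiderivative is F(t) = (12*t + 4)*exp(-3*t)/9.
Then F(1) - F(0) = (16*exp(-3)/9) - (4/9) = -4/9 + 16*exp(-3)/9.

-4/9 + 16*exp(-3)/9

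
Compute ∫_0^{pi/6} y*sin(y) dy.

-sqrt(3)*pi/12 + 1/2

Integrate by parts once (u = y, dv = sin(y) dy).
An antiderivative is F(y) = -y*cos(y) + sin(y).
Then F(pi/6) - F(0) = (-sqrt(3)*pi/12 + 1/2) - (0) = -sqrt(3)*pi/12 + 1/2.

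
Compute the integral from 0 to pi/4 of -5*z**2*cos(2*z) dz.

Integrate by parts twice (u = z^2, dv = -5*cos(2*z) dz).
An antiderivative is F(z) = -5*z**2*sin(2*z)/2 - 5*z*cos(2*z)/2 + 5*sin(2*z)/4.
Then F(pi/4) - F(0) = (5/4 - 5*pi**2/32) - (0) = 5/4 - 5*pi**2/32.

5/4 - 5*pi**2/32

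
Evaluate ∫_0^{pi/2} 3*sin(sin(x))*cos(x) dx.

Let u = sin(x), so du = cos(x) dx. When x = 0, u = 0; when x = pi/2, u = 1.
The integral becomes 3·∫ sin(u) du from 0 to 1, with antiderivative -3*cos(u).
Back in x: F(x) = -3*cos(sin(x)).
Then F(pi/2) - F(0) = (-3*cos(1)) - (-3) = 3 - 3*cos(1).

3 - 3*cos(1)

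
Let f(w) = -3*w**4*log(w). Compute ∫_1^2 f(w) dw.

93/25 - 96*log(2)/5

Integrate by parts once (u = ln w, dv = -3*w**4 dw).
An antiderivative is F(w) = -3*w**5*(5*log(w) - 1)/25.
Then F(2) - F(1) = (96/25 - 96*log(2)/5) - (3/25) = 93/25 - 96*log(2)/5.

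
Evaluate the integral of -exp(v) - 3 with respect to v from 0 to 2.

-exp(2) - 5

An antiderivative is F(v) = -3*v - exp(v).
Then F(2) - F(0) = (-exp(2) - 6) - (-1) = -exp(2) - 5.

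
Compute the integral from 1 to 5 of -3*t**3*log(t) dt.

117 - 1875*log(5)/4

Integrate by parts once (u = ln t, dv = -3*t**3 dt).
An antiderivative is F(t) = -3*t**4*(4*log(t) - 1)/16.
Then F(5) - F(1) = (1875/16 - 1875*log(5)/4) - (3/16) = 117 - 1875*log(5)/4.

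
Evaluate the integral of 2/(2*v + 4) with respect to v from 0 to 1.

log(3/2)

Let u = 2*v + 4, so du = 2 dv. When v = 0, u = 4; when v = 1, u = 6.
The integral becomes ∫ 1/u du from 4 to 6, with antiderivative log(u).
Back in v: F(v) = log(2*v + 4).
Then F(1) - F(0) = (log(6)) - (log(4)) = log(3/2).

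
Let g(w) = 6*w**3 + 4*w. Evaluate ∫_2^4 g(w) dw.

By the power rule, an antiderivative is F(w) = 3*w**4/2 + 2*w**2.
Then F(4) - F(2) = (416) - (32) = 384.

384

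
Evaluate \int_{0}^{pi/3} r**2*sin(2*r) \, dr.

Integrate by parts twice (u = r^2, dv = sin(2*r) dr).
An antiderivative is F(r) = -r**2*cos(2*r)/2 + r*sin(2*r)/2 + cos(2*r)/4.
Then F(pi/3) - F(0) = (-1/8 + pi**2/36 + sqrt(3)*pi/12) - (1/4) = -3/8 + pi**2/36 + sqrt(3)*pi/12.

-3/8 + pi**2/36 + sqrt(3)*pi/12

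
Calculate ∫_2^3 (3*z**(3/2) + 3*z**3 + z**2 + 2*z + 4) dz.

-24*sqrt(2)/5 + 54*sqrt(3)/5 + 769/12

By the power rule, an antiderivative is F(z) = 6*z**(5/2)/5 + 3*z**4/4 + z**3/3 + z**2 + 4*z.
Then F(3) - F(2) = (54*sqrt(3)/5 + 363/4) - (24*sqrt(2)/5 + 80/3) = -24*sqrt(2)/5 + 54*sqrt(3)/5 + 769/12.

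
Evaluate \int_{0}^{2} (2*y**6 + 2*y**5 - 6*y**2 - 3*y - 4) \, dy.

586/21

By the power rule, an antiderivative is F(y) = 2*y**7/7 + y**6/3 - 2*y**3 - 3*y**2/2 - 4*y.
Then F(2) - F(0) = (586/21) - (0) = 586/21.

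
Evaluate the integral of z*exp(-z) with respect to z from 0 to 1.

1 - 2*exp(-1)

Integrate by parts once (u = z, dv = exp(-z) dz).
An antiderivative is F(z) = (-z - 1)*exp(-z).
Then F(1) - F(0) = (-2*exp(-1)) - (-1) = 1 - 2*exp(-1).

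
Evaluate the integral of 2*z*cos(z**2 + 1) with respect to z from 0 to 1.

Let u = z**2 + 1, so du = 2*z dz. When z = 0, u = 1; when z = 1, u = 2.
The integral becomes ∫ cos(u) du from 1 to 2, with antiderivative sin(u).
Back in z: F(z) = sin(z**2 + 1).
Then F(1) - F(0) = (sin(2)) - (sin(1)) = -sin(1) + sin(2).

-sin(1) + sin(2)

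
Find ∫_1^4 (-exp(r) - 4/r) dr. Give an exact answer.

-exp(4) - 8*log(2) + exp(1)

An antiderivative is F(r) = -exp(r) - 4*log(r).
Then F(4) - F(1) = (-exp(4) - 8*log(2)) - (-exp(1)) = -exp(4) - 8*log(2) + exp(1).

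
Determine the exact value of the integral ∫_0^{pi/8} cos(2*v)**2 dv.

1/8 + pi/16

Use the identity cos^2(2*v) = (1 + cos(4*v))/2.
An antiderivative is F(v) = v/2 + sin(4*v)/8.
Then F(pi/8) - F(0) = (1/8 + pi/16) - (0) = 1/8 + pi/16.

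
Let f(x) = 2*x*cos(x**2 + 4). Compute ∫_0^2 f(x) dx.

-sin(4) + sin(8)

Let u = x**2 + 4, so du = 2*x dx. When x = 0, u = 4; when x = 2, u = 8.
The integral becomes ∫ cos(u) du from 4 to 8, with antiderivative sin(u).
Back in x: F(x) = sin(x**2 + 4).
Then F(2) - F(0) = (sin(8)) - (sin(4)) = -sin(4) + sin(8).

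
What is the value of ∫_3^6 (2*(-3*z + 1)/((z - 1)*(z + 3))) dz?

Factor the denominator: z**2 + 2*z - 3 = (z + 3)(z - 1).
Partial fractions: 2*(-3*z + 1)/((z - 1)*(z + 3)) = -5/(z + 3) - 1/(z - 1).
An antiderivative is F(z) = -log(z - 1) - 5*log(z + 3).
Then F(6) - F(3) = (-10*log(3) - log(5)) - (-5*log(3) - 6*log(2)) = -5*log(3) - log(5) + 6*log(2).

-5*log(3) - log(5) + 6*log(2)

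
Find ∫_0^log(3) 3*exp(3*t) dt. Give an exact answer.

26

Let u = exp(t), so du = exp(t) dt. When t = 0, u = 1; when t = log(3), u = 3.
The integral becomes 3·∫ u**2 du from 1 to 3, with antiderivative u**3.
Back in t: F(t) = exp(3*t).
Then F(log(3)) - F(0) = (27) - (1) = 26.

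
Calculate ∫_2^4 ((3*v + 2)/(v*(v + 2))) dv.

Factor the denominator: v**2 + 2*v = (v + 2)v.
Partial fractions: (3*v + 2)/(v*(v + 2)) = 2/(v + 2) + 1/v.
An antiderivative is F(v) = log(v) + 2*log(v + 2).
Then F(4) - F(2) = (2*log(3) + 4*log(2)) - (log(32)) = log(9/2).

log(9/2)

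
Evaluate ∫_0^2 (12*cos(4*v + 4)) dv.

3*sin(12) - 3*sin(4)

Let u = 4*v + 4, so du = 4 dv. When v = 0, u = 4; when v = 2, u = 12.
The integral becomes 3·∫ cos(u) du from 4 to 12, with antiderivative 3*sin(u).
Back in v: F(v) = 3*sin(4*v + 4).
Then F(2) - F(0) = (3*sin(12)) - (3*sin(4)) = 3*sin(12) - 3*sin(4).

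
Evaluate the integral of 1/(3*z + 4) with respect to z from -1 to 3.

An antiderivative is F(z) = log(3*z + 4)/3.
Then F(3) - F(-1) = (log(13)/3) - (0) = log(13)/3.

log(13)/3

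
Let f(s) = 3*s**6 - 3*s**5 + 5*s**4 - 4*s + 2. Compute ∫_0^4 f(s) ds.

By the power rule, an antiderivative is F(s) = 3*s**7/7 - s**6/2 + s**5 - 2*s**2 + 2*s.
Then F(4) - F(0) = (41816/7) - (0) = 41816/7.

41816/7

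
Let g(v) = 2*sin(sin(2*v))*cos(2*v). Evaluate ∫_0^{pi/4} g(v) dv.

1 - cos(1)

Let u = sin(2*v), so du = 2*cos(2*v) dv. When v = 0, u = 0; when v = pi/4, u = 1.
The integral becomes ∫ sin(u) du from 0 to 1, with antiderivative -cos(u).
Back in v: F(v) = -cos(sin(2*v)).
Then F(pi/4) - F(0) = (-cos(1)) - (-1) = 1 - cos(1).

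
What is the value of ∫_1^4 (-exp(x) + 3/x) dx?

-exp(4) + exp(1) + log(64)

An antiderivative is F(x) = -exp(x) + 3*log(x).
Then F(4) - F(1) = (-exp(4) + log(64)) - (-exp(1)) = -exp(4) + exp(1) + log(64).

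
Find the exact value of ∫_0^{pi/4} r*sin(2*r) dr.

Integrate by parts once (u = r, dv = sin(2*r) dr).
An antiderivative is F(r) = -r*cos(2*r)/2 + sin(2*r)/4.
Then F(pi/4) - F(0) = (1/4) - (0) = 1/4.

1/4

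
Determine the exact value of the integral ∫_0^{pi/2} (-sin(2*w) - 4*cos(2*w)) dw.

-1

An antiderivative is F(w) = -2*sin(2*w) + cos(2*w)/2.
Then F(pi/2) - F(0) = (-1/2) - (1/2) = -1.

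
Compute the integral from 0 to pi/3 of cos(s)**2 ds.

sqrt(3)/8 + pi/6

Use the identity cos^2(s) = (1 + cos(2*s))/2.
An antiderivative is F(s) = s/2 + sin(2*s)/4.
Then F(pi/3) - F(0) = (sqrt(3)/8 + pi/6) - (0) = sqrt(3)/8 + pi/6.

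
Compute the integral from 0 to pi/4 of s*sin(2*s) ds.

1/4

Integrate by parts once (u = s, dv = sin(2*s) ds).
An antiderivative is F(s) = -s*cos(2*s)/2 + sin(2*s)/4.
Then F(pi/4) - F(0) = (1/4) - (0) = 1/4.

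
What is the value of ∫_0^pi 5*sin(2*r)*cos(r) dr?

20/3

Use the identity sin(2*r)cos(r) = [sin(3*r) + sin(r)]/2.
An antiderivative is F(r) = -5*cos(r)/2 - 5*cos(3*r)/6.
Then F(pi) - F(0) = (10/3) - (-10/3) = 20/3.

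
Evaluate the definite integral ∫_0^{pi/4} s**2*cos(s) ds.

Integrate by parts twice (u = s^2, dv = cos(s) ds).
An antiderivative is F(s) = s**2*sin(s) + 2*s*cos(s) - 2*sin(s).
Then F(pi/4) - F(0) = (sqrt(2)*(-32 + pi**2 + 8*pi)/32) - (0) = sqrt(2)*(-32 + pi**2 + 8*pi)/32.

sqrt(2)*(-32 + pi**2 + 8*pi)/32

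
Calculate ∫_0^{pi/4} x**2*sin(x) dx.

Integrate by parts twice (u = x^2, dv = sin(x) dx).
An antiderivative is F(x) = -x**2*cos(x) + 2*x*sin(x) + 2*cos(x).
Then F(pi/4) - F(0) = (sqrt(2)*(-pi**2 + 8*pi + 32)/32) - (2) = -2 - sqrt(2)*pi**2/32 + sqrt(2)*pi/4 + sqrt(2).

-2 - sqrt(2)*pi**2/32 + sqrt(2)*pi/4 + sqrt(2)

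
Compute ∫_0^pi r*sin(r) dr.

Integrate by parts once (u = r, dv = sin(r) dr).
An antiderivative is F(r) = -r*cos(r) + sin(r).
Then F(pi) - F(0) = (pi) - (0) = pi.

pi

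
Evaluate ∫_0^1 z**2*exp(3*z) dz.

-2/27 + 5*exp(3)/27

Integrate by parts twice (u = z^2, dv = exp(3*z) dz).
An antiderivative is F(z) = (9*z**2 - 6*z + 2)*exp(3*z)/27.
Then F(1) - F(0) = (5*exp(3)/27) - (2/27) = -2/27 + 5*exp(3)/27.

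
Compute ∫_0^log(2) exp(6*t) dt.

Let u = exp(t), so du = exp(t) dt. When t = 0, u = 1; when t = log(2), u = 2.
The integral becomes ∫ u**5 du from 1 to 2, with antiderivative u**6/6.
Back in t: F(t) = exp(6*t)/6.
Then F(log(2)) - F(0) = (32/3) - (1/6) = 21/2.

21/2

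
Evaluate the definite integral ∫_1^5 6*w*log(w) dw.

-36 + 75*log(5)

Integrate by parts once (u = ln w, dv = 6*w dw).
An antiderivative is F(w) = 3*w**2*(2*log(w) - 1)/2.
Then F(5) - F(1) = (-75/2 + 75*log(5)) - (-3/2) = -36 + 75*log(5).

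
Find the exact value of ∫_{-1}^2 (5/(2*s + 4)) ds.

log(32)

An antiderivative is F(s) = 5*log(2*s + 4)/2.
Then F(2) - F(-1) = (15*log(2)/2) - (5*log(2)/2) = log(32).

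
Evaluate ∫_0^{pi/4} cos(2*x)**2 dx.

Use the identity cos^2(2*x) = (1 + cos(4*x))/2.
An antiderivative is F(x) = x/2 + sin(4*x)/8.
Then F(pi/4) - F(0) = (pi/8) - (0) = pi/8.

pi/8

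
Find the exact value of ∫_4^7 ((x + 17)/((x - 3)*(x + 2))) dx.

-3*log(3) + 11*log(2)

Factor the denominator: x**2 - x - 6 = (x + 2)(x - 3).
Partial fractions: (x + 17)/((x - 3)*(x + 2)) = -3/(x + 2) + 4/(x - 3).
An antiderivative is F(x) = 4*log(x - 3) - 3*log(x + 2).
Then F(7) - F(4) = (-6*log(3) + 8*log(2)) - (-3*log(3) - 3*log(2)) = -3*log(3) + 11*log(2).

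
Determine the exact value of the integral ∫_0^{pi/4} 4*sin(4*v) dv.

2

An antiderivative is F(v) = -cos(4*v).
Then F(pi/4) - F(0) = (1) - (-1) = 2.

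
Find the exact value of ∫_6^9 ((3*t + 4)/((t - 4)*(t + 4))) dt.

log(65/8)

Factor the denominator: t**2 - 16 = (t + 4)(t - 4).
Partial fractions: (3*t + 4)/((t - 4)*(t + 4)) = 1/(t + 4) + 2/(t - 4).
An antiderivative is F(t) = 2*log(t - 4) + log(t + 4).
Then F(9) - F(6) = (log(13) + 2*log(5)) - (log(40)) = log(65/8).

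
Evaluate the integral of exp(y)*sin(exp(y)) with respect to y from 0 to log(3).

Let u = exp(y), so du = exp(y) dy. When y = 0, u = 1; when y = log(3), u = 3.
The integral becomes ∫ sin(u) du from 1 to 3, with antiderivative -cos(u).
Back in y: F(y) = -cos(exp(y)).
Then F(log(3)) - F(0) = (-cos(3)) - (-cos(1)) = cos(1) - cos(3).

cos(1) - cos(3)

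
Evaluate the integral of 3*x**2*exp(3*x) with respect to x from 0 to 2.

-2/9 + 26*exp(6)/9

Integrate by parts twice (u = x^2, dv = 3*exp(3*x) dx).
An antiderivative is F(x) = (9*x**2 - 6*x + 2)*exp(3*x)/9.
Then F(2) - F(0) = (26*exp(6)/9) - (2/9) = -2/9 + 26*exp(6)/9.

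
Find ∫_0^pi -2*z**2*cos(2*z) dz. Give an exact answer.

Integrate by parts twice (u = z^2, dv = -2*cos(2*z) dz).
An antiderivative is F(z) = -z**2*sin(2*z) - z*cos(2*z) + sin(2*z)/2.
Then F(pi) - F(0) = (-pi) - (0) = -pi.

-pi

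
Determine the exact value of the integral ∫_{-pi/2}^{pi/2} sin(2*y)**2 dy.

Use the identity sin^2(2*y) = (1 - cos(4*y))/2.
An antiderivative is F(y) = y/2 - sin(4*y)/8.
Then F(pi/2) - F(-pi/2) = (pi/4) - (-pi/4) = pi/2.

pi/2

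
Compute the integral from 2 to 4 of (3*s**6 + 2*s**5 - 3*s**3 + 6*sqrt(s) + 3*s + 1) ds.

57280/7 - 8*sqrt(2)

By the power rule, an antiderivative is F(s) = 3*s**7/7 + s**6/3 - 3*s**4/4 + 4*s**(3/2) + 3*s**2/2 + s.
Then F(4) - F(2) = (173356/21) - (8*sqrt(2) + 1516/21) = 57280/7 - 8*sqrt(2).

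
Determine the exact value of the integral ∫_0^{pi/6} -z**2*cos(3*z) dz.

Integrate by parts twice (u = z^2, dv = -cos(3*z) dz).
An antiderivative is F(z) = -z**2*sin(3*z)/3 - 2*z*cos(3*z)/9 + 2*sin(3*z)/27.
Then F(pi/6) - F(0) = (2/27 - pi**2/108) - (0) = 2/27 - pi**2/108.

2/27 - pi**2/108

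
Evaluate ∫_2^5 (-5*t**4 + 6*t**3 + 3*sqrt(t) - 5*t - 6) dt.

By the power rule, an antiderivative is F(t) = -t**5 + 3*t**4/2 + 2*t**(3/2) - 5*t**2/2 - 6*t.
Then F(5) - F(2) = (-2280 + 10*sqrt(5)) - (-30 + 4*sqrt(2)) = -2250 - 4*sqrt(2) + 10*sqrt(5).

-2250 - 4*sqrt(2) + 10*sqrt(5)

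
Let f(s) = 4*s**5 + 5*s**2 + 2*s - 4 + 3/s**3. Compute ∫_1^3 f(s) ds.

530

By the power rule, an antiderivative is F(s) = 2*s**6/3 + 5*s**3/3 + s**2 - 4*s - 3/(2*s**2).
Then F(3) - F(1) = (3167/6) - (-13/6) = 530.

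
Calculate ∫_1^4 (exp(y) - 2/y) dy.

An antiderivative is F(y) = exp(y) - 2*log(y).
Then F(4) - F(1) = (-log(16) + exp(4)) - (exp(1)) = -log(16) - exp(1) + exp(4).

-log(16) - exp(1) + exp(4)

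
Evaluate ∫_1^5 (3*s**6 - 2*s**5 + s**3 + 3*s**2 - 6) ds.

199708/7

By the power rule, an antiderivative is F(s) = 3*s**7/7 - s**6/3 + s**4/4 + s**3 - 6*s.
Then F(5) - F(1) = (2396105/84) - (-391/84) = 199708/7.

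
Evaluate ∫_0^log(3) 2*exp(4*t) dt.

40

Let u = exp(t), so du = exp(t) dt. When t = 0, u = 1; when t = log(3), u = 3.
The integral becomes 2·∫ u**3 du from 1 to 3, with antiderivative u**4/2.
Back in t: F(t) = exp(4*t)/2.
Then F(log(3)) - F(0) = (81/2) - (1/2) = 40.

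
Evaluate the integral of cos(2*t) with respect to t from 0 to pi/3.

sqrt(3)/4

An antiderivative is F(t) = sin(2*t)/2.
Then F(pi/3) - F(0) = (sqrt(3)/4) - (0) = sqrt(3)/4.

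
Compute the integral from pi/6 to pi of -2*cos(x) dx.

1

An antiderivative is F(x) = -2*sin(x).
Then F(pi) - F(pi/6) = (0) - (-1) = 1.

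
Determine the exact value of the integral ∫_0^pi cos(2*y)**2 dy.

Use the identity cos^2(2*y) = (1 + cos(4*y))/2.
An antiderivative is F(y) = y/2 + sin(4*y)/8.
Then F(pi) - F(0) = (pi/2) - (0) = pi/2.

pi/2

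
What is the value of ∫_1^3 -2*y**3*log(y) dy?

10 - 81*log(3)/2

Integrate by parts once (u = ln y, dv = -2*y**3 dy).
An antiderivative is F(y) = -y**4*(4*log(y) - 1)/8.
Then F(3) - F(1) = (81/8 - 81*log(3)/2) - (1/8) = 10 - 81*log(3)/2.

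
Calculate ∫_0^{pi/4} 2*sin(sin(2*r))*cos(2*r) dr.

1 - cos(1)

Let u = sin(2*r), so du = 2*cos(2*r) dr. When r = 0, u = 0; when r = pi/4, u = 1.
The integral becomes ∫ sin(u) du from 0 to 1, with antiderivative -cos(u).
Back in r: F(r) = -cos(sin(2*r)).
Then F(pi/4) - F(0) = (-cos(1)) - (-1) = 1 - cos(1).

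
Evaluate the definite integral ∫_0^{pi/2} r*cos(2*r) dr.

Integrate by parts once (u = r, dv = cos(2*r) dr).
An antiderivative is F(r) = r*sin(2*r)/2 + cos(2*r)/4.
Then F(pi/2) - F(0) = (-1/4) - (1/4) = -1/2.

-1/2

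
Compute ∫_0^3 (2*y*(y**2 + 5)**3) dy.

Let u = y**2 + 5, so du = 2*y dy. When y = 0, u = 5; when y = 3, u = 14.
The integral becomes ∫ u**3 du from 5 to 14, with antiderivative u**4/4.
Back in y: F(y) = (y**2 + 5)**4/4.
Then F(3) - F(0) = (9604) - (625/4) = 37791/4.

37791/4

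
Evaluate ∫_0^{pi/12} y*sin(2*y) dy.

-sqrt(3)*pi/48 + 1/8

Integrate by parts once (u = y, dv = sin(2*y) dy).
An antiderivative is F(y) = -y*cos(2*y)/2 + sin(2*y)/4.
Then F(pi/12) - F(0) = (-sqrt(3)*pi/48 + 1/8) - (0) = -sqrt(3)*pi/48 + 1/8.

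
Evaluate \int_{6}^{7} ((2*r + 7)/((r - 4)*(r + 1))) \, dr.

Factor the denominator: r**2 - 3*r - 4 = (r + 1)(r - 4).
Partial fractions: (2*r + 7)/((r - 4)*(r + 1)) = -1/(r + 1) + 3/(r - 4).
An antiderivative is F(r) = 3*log(r - 4) - log(r + 1).
Then F(7) - F(6) = (log(27/8)) - (log(8/7)) = -6*log(2) + log(7) + 3*log(3).

-6*log(2) + log(7) + 3*log(3)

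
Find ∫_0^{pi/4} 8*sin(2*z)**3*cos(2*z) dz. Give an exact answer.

Let u = sin(2*z), so du = 2*cos(2*z) dz. When z = 0, u = 0; when z = pi/4, u = 1.
The integral becomes 4·∫ u**3 du from 0 to 1, with antiderivative u**4.
Back in z: F(z) = sin(2*z)**4.
Then F(pi/4) - F(0) = (1) - (0) = 1.

1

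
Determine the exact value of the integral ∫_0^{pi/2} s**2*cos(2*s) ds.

-pi/4

Integrate by parts twice (u = s^2, dv = cos(2*s) ds).
An antiderivative is F(s) = s**2*sin(2*s)/2 + s*cos(2*s)/2 - sin(2*s)/4.
Then F(pi/2) - F(0) = (-pi/4) - (0) = -pi/4.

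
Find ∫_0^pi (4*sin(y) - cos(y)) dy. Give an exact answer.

8

An antiderivative is F(y) = -sin(y) - 4*cos(y).
Then F(pi) - F(0) = (4) - (-4) = 8.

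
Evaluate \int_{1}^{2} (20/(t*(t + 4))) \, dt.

-5*log(3) + 5*log(5)

Factor the denominator: t**2 + 4*t = (t + 4)t.
Partial fractions: 20/(t*(t + 4)) = -5/(t + 4) + 5/t.
An antiderivative is F(t) = 5*log(t) - 5*log(t + 4).
Then F(2) - F(1) = (-5*log(3)) - (-5*log(5)) = -5*log(3) + 5*log(5).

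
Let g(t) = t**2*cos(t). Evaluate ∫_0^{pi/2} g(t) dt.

-2 + pi**2/4

Integrate by parts twice (u = t^2, dv = cos(t) dt).
An antiderivative is F(t) = t**2*sin(t) + 2*t*cos(t) - 2*sin(t).
Then F(pi/2) - F(0) = (-2 + pi**2/4) - (0) = -2 + pi**2/4.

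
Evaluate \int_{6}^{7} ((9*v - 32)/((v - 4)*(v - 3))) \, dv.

log(64/3)

Factor the denominator: v**2 - 7*v + 12 = (v - 3)(v - 4).
Partial fractions: (9*v - 32)/((v - 4)*(v - 3)) = 5/(v - 3) + 4/(v - 4).
An antiderivative is F(v) = 4*log(v - 4) + 5*log(v - 3).
Then F(7) - F(6) = (4*log(3) + 10*log(2)) - (4*log(2) + 5*log(3)) = log(64/3).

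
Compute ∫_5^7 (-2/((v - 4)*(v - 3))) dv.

Factor the denominator: v**2 - 7*v + 12 = (v - 3)(v - 4).
Partial fractions: -2/((v - 4)*(v - 3)) = 2/(v - 3) - 2/(v - 4).
An antiderivative is F(v) = -2*log(v - 4) + 2*log(v - 3).
Then F(7) - F(5) = (log(16/9)) - (log(4)) = log(4/9).

log(4/9)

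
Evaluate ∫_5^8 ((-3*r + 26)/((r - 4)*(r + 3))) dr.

-5*log(11) + 19*log(2)

Factor the denominator: r**2 - r - 12 = (r + 3)(r - 4).
Partial fractions: (-3*r + 26)/((r - 4)*(r + 3)) = -5/(r + 3) + 2/(r - 4).
An antiderivative is F(r) = 2*log(r - 4) - 5*log(r + 3).
Then F(8) - F(5) = (-5*log(11) + 4*log(2)) - (-15*log(2)) = -5*log(11) + 19*log(2).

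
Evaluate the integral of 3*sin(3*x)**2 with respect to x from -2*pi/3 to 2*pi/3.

Use the identity sin^2(3*x) = (1 - cos(6*x))/2.
An antiderivative is F(x) = 3*x/2 - sin(6*x)/4.
Then F(2*pi/3) - F(-2*pi/3) = (pi) - (-pi) = 2*pi.

2*pi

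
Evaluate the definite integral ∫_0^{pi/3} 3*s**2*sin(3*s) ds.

Integrate by parts twice (u = s^2, dv = 3*sin(3*s) ds).
An antiderivative is F(s) = -s**2*cos(3*s) + 2*s*sin(3*s)/3 + 2*cos(3*s)/9.
Then F(pi/3) - F(0) = (-2/9 + pi**2/9) - (2/9) = -4/9 + pi**2/9.

-4/9 + pi**2/9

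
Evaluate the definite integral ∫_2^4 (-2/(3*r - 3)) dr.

An antiderivative is F(r) = -2*log(3*r - 3)/3.
Then F(4) - F(2) = (-4*log(3)/3) - (-2*log(3)/3) = -2*log(3)/3.

-2*log(3)/3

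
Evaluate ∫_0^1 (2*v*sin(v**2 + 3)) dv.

cos(3) - cos(4)

Let u = v**2 + 3, so du = 2*v dv. When v = 0, u = 3; when v = 1, u = 4.
The integral becomes ∫ sin(u) du from 3 to 4, with antiderivative -cos(u).
Back in v: F(v) = -cos(v**2 + 3).
Then F(1) - F(0) = (-cos(4)) - (-cos(3)) = cos(3) - cos(4).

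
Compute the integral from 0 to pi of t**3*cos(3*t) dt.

4/27 - pi**2/3

Integrate by parts 3 times (u = t^3, dv = cos(3*t) dt).
An antiderivative is F(t) = t**3*sin(3*t)/3 + t**2*cos(3*t)/3 - 2*t*sin(3*t)/9 - 2*cos(3*t)/27.
Then F(pi) - F(0) = (2/27 - pi**2/3) - (-2/27) = 4/27 - pi**2/3.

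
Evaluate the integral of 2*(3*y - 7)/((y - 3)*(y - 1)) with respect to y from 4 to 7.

Factor the denominator: y**2 - 4*y + 3 = (y - 1)(y - 3).
Partial fractions: 2*(3*y - 7)/((y - 3)*(y - 1)) = 4/(y - 1) + 2/(y - 3).
An antiderivative is F(y) = 2*log(y - 3) + 4*log(y - 1).
Then F(7) - F(4) = (4*log(3) + 8*log(2)) - (log(81)) = 8*log(2).

8*log(2)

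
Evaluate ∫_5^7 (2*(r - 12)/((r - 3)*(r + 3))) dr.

-13*log(2) + 5*log(5)

Factor the denominator: r**2 - 9 = (r + 3)(r - 3).
Partial fractions: 2*(r - 12)/((r - 3)*(r + 3)) = 5/(r + 3) - 3/(r - 3).
An antiderivative is F(r) = -3*log(r - 3) + 5*log(r + 3).
Then F(7) - F(5) = (-log(2) + 5*log(5)) - (12*log(2)) = -13*log(2) + 5*log(5).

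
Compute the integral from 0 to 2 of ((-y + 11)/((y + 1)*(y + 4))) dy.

Factor the denominator: y**2 + 5*y + 4 = (y + 4)(y + 1).
Partial fractions: (-y + 11)/((y + 1)*(y + 4)) = -5/(y + 4) + 4/(y + 1).
An antiderivative is F(y) = 4*log(y + 1) - 5*log(y + 4).
Then F(2) - F(0) = (-log(96)) - (-10*log(2)) = log(32/3).

log(32/3)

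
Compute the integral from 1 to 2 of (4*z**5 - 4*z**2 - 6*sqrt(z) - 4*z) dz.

92/3 - 8*sqrt(2)

By the power rule, an antiderivative is F(z) = 2*z**6/3 - 4*z**(3/2) - 4*z**3/3 - 2*z**2.
Then F(2) - F(1) = (24 - 8*sqrt(2)) - (-20/3) = 92/3 - 8*sqrt(2).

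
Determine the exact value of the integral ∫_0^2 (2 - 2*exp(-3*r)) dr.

An antiderivative is F(r) = 2*r + 2*exp(-3*r)/3.
Then F(2) - F(0) = (2*exp(-6)/3 + 4) - (2/3) = 2*exp(-6)/3 + 10/3.

2*exp(-6)/3 + 10/3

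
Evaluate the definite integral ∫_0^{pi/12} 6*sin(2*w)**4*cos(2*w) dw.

3/160

Let u = sin(2*w), so du = 2*cos(2*w) dw. When w = 0, u = 0; when w = pi/12, u = 1/2.
The integral becomes 3·∫ u**4 du from 0 to 1/2, with antiderivative 3*u**5/5.
Back in w: F(w) = 3*sin(2*w)**5/5.
Then F(pi/12) - F(0) = (3/160) - (0) = 3/160.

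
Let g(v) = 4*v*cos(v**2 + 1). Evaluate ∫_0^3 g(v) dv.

Let u = v**2 + 1, so du = 2*v dv. When v = 0, u = 1; when v = 3, u = 10.
The integral becomes 2·∫ cos(u) du from 1 to 10, with antiderivative 2*sin(u).
Back in v: F(v) = 2*sin(v**2 + 1).
Then F(3) - F(0) = (2*sin(10)) - (2*sin(1)) = -2*sin(1) + 2*sin(10).

-2*sin(1) + 2*sin(10)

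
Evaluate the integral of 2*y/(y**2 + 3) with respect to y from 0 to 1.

Let u = y**2 + 3, so du = 2*y dy. When y = 0, u = 3; when y = 1, u = 4.
The integral becomes ∫ 1/u du from 3 to 4, with antiderivative log(u).
Back in y: F(y) = log(y**2 + 3).
Then F(1) - F(0) = (log(4)) - (log(3)) = log(4/3).

log(4/3)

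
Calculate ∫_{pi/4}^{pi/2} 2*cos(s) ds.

An antiderivative is F(s) = 2*sin(s).
Then F(pi/2) - F(pi/4) = (2) - (sqrt(2)) = 2 - sqrt(2).

2 - sqrt(2)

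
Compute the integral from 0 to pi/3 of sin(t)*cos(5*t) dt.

-3/16

Use the identity sin(t)cos(5*t) = [sin(6*t) + sin(-4*t)]/2.
An antiderivative is F(t) = cos(4*t)/8 - cos(6*t)/12.
Then F(pi/3) - F(0) = (-7/48) - (1/24) = -3/16.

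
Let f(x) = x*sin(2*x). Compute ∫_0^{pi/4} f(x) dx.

Integrate by parts once (u = x, dv = sin(2*x) dx).
An antiderivative is F(x) = -x*cos(2*x)/2 + sin(2*x)/4.
Then F(pi/4) - F(0) = (1/4) - (0) = 1/4.

1/4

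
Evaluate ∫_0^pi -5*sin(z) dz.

-10

An antiderivative is F(z) = 5*cos(z).
Then F(pi) - F(0) = (-5) - (5) = -10.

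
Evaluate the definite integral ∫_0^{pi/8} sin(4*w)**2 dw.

pi/16

Use the identity sin^2(4*w) = (1 - cos(8*w))/2.
An antiderivative is F(w) = w/2 - sin(8*w)/16.
Then F(pi/8) - F(0) = (pi/16) - (0) = pi/16.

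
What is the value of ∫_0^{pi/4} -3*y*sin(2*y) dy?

-3/4

Integrate by parts once (u = y, dv = -3*sin(2*y) dy).
An antiderivative is F(y) = 3*y*cos(2*y)/2 - 3*sin(2*y)/4.
Then F(pi/4) - F(0) = (-3/4) - (0) = -3/4.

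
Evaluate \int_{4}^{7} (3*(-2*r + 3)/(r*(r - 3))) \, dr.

Factor the denominator: r**2 - 3*r = r(r - 3).
Partial fractions: 3*(-2*r + 3)/(r*(r - 3)) = -3/r - 3/(r - 3).
An antiderivative is F(r) = -3*log(r) - 3*log(r - 3).
Then F(7) - F(4) = (-3*log(7) - 6*log(2)) - (-log(64)) = -3*log(7).

-3*log(7)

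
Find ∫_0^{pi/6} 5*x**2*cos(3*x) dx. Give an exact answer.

Integrate by parts twice (u = x^2, dv = 5*cos(3*x) dx).
An antiderivative is F(x) = 5*x**2*sin(3*x)/3 + 10*x*cos(3*x)/9 - 10*sin(3*x)/27.
Then F(pi/6) - F(0) = (-10/27 + 5*pi**2/108) - (0) = -10/27 + 5*pi**2/108.

-10/27 + 5*pi**2/108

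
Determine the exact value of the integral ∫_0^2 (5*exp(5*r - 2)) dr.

Let u = 5*r - 2, so du = 5 dr. When r = 0, u = -2; when r = 2, u = 8.
The integral becomes ∫ exp(u) du from -2 to 8, with antiderivative exp(u).
Back in r: F(r) = exp(5*r - 2).
Then F(2) - F(0) = (exp(8)) - (exp(-2)) = -(1 - exp(10))*exp(-2).

-(1 - exp(10))*exp(-2)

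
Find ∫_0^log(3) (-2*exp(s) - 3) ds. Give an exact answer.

An antiderivative is F(s) = -3*s - 2*exp(s).
Then F(log(3)) - F(0) = (-6 - 3*log(3)) - (-2) = -4 - log(27).

-4 - log(27)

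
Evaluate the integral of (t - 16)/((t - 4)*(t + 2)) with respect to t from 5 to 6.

-3*log(7) + 7*log(2)

Factor the denominator: t**2 - 2*t - 8 = (t + 2)(t - 4).
Partial fractions: (t - 16)/((t - 4)*(t + 2)) = 3/(t + 2) - 2/(t - 4).
An antiderivative is F(t) = -2*log(t - 4) + 3*log(t + 2).
Then F(6) - F(5) = (7*log(2)) - (3*log(7)) = -3*log(7) + 7*log(2).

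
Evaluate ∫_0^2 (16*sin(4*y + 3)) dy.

Let u = 4*y + 3, so du = 4 dy. When y = 0, u = 3; when y = 2, u = 11.
The integral becomes 4·∫ sin(u) du from 3 to 11, with antiderivative -4*cos(u).
Back in y: F(y) = -4*cos(4*y + 3).
Then F(2) - F(0) = (-4*cos(11)) - (-4*cos(3)) = 4*cos(3) - 4*cos(11).

4*cos(3) - 4*cos(11)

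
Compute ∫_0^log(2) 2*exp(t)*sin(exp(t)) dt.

-2*cos(2) + 2*cos(1)

Let u = exp(t), so du = exp(t) dt. When t = 0, u = 1; when t = log(2), u = 2.
The integral becomes 2·∫ sin(u) du from 1 to 2, with antiderivative -2*cos(u).
Back in t: F(t) = -2*cos(exp(t)).
Then F(log(2)) - F(0) = (-2*cos(2)) - (-2*cos(1)) = -2*cos(2) + 2*cos(1).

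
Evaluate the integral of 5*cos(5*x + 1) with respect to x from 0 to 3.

-sin(1) + sin(16)

Let u = 5*x + 1, so du = 5 dx. When x = 0, u = 1; when x = 3, u = 16.
The integral becomes ∫ cos(u) du from 1 to 16, with antiderivative sin(u).
Back in x: F(x) = sin(5*x + 1).
Then F(3) - F(0) = (sin(16)) - (sin(1)) = -sin(1) + sin(16).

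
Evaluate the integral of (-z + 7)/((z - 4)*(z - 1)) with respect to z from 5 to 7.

log(4/3)

Factor the denominator: z**2 - 5*z + 4 = (z - 1)(z - 4).
Partial fractions: (-z + 7)/((z - 4)*(z - 1)) = -2/(z - 1) + 1/(z - 4).
An antiderivative is F(z) = log(z - 4) - 2*log(z - 1).
Then F(7) - F(5) = (-log(12)) - (-log(16)) = log(4/3).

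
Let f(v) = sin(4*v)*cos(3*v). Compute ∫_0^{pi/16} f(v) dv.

Use the identity sin(4*v)cos(3*v) = [sin(7*v) + sin(v)]/2.
An antiderivative is F(v) = -cos(v)/2 - cos(7*v)/14.
Then F(pi/16) - F(0) = (-cos(pi/16)/2 - sin(pi/16)/14) - (-4/7) = -cos(pi/16)/2 - sin(pi/16)/14 + 4/7.

-cos(pi/16)/2 - sin(pi/16)/14 + 4/7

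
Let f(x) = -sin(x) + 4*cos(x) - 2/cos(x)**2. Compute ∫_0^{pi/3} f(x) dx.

An antiderivative is F(x) = 4*sin(x) + cos(x) - 2*tan(x).
Then F(pi/3) - F(0) = (1/2) - (1) = -1/2.

-1/2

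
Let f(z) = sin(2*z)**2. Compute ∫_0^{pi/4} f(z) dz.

pi/8

Use the identity sin^2(2*z) = (1 - cos(4*z))/2.
An antiderivative is F(z) = z/2 - sin(4*z)/8.
Then F(pi/4) - F(0) = (pi/8) - (0) = pi/8.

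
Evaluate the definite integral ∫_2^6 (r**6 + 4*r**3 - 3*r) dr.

288432/7

By the power rule, an antiderivative is F(r) = r**7/7 + r**4 - 3*r**2/2.
Then F(6) - F(2) = (288630/7) - (198/7) = 288432/7.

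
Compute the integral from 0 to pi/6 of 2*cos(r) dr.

1

An antiderivative is F(r) = 2*sin(r).
Then F(pi/6) - F(0) = (1) - (0) = 1.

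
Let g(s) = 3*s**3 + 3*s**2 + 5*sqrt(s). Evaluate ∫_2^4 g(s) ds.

788/3 - 20*sqrt(2)/3

By the power rule, an antiderivative is F(s) = 3*s**4/4 + 10*s**(3/2)/3 + s**3.
Then F(4) - F(2) = (848/3) - (20*sqrt(2)/3 + 20) = 788/3 - 20*sqrt(2)/3.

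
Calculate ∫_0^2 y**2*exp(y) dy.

-2 + 2*exp(2)

Integrate by parts twice (u = y^2, dv = exp(y) dy).
An antiderivative is F(y) = (y**2 - 2*y + 2)*exp(y).
Then F(2) - F(0) = (2*exp(2)) - (2) = -2 + 2*exp(2).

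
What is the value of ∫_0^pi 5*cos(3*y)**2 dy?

Use the identity cos^2(3*y) = (1 + cos(6*y))/2.
An antiderivative is F(y) = 5*y/2 + 5*sin(6*y)/12.
Then F(pi) - F(0) = (5*pi/2) - (0) = 5*pi/2.

5*pi/2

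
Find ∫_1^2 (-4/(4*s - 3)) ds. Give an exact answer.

An antiderivative is F(s) = -log(4*s - 3).
Then F(2) - F(1) = (-log(5)) - (0) = -log(5).

-log(5)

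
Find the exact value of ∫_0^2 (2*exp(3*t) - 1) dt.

-8/3 + 2*exp(6)/3

An antiderivative is F(t) = 2*exp(3*t)/3 - t.
Then F(2) - F(0) = (-2 + 2*exp(6)/3) - (2/3) = -8/3 + 2*exp(6)/3.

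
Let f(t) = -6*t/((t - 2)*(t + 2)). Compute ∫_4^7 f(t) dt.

Factor the denominator: t**2 - 4 = (t + 2)(t - 2).
Partial fractions: -6*t/((t - 2)*(t + 2)) = -3/(t + 2) - 3/(t - 2).
An antiderivative is F(t) = -3*log(t - 2) - 3*log(t + 2).
Then F(7) - F(4) = (-6*log(3) - 3*log(5)) - (-6*log(2) - 3*log(3)) = -3*log(5) - 3*log(3) + 6*log(2).

-3*log(5) - 3*log(3) + 6*log(2)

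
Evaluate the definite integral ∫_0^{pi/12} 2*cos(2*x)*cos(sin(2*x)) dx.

sin(1/2)

Let u = sin(2*x), so du = 2*cos(2*x) dx. When x = 0, u = 0; when x = pi/12, u = 1/2.
The integral becomes ∫ cos(u) du from 0 to 1/2, with antiderivative sin(u).
Back in x: F(x) = sin(sin(2*x)).
Then F(pi/12) - F(0) = (sin(1/2)) - (0) = sin(1/2).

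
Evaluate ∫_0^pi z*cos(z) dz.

Integrate by parts once (u = z, dv = cos(z) dz).
An antiderivative is F(z) = z*sin(z) + cos(z).
Then F(pi) - F(0) = (-1) - (1) = -2.

-2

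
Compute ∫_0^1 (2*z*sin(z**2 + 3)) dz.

Let u = z**2 + 3, so du = 2*z dz. When z = 0, u = 3; when z = 1, u = 4.
The integral becomes ∫ sin(u) du from 3 to 4, with antiderivative -cos(u).
Back in z: F(z) = -cos(z**2 + 3).
Then F(1) - F(0) = (-cos(4)) - (-cos(3)) = cos(3) - cos(4).

cos(3) - cos(4)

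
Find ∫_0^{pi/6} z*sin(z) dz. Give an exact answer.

Integrate by parts once (u = z, dv = sin(z) dz).
An antiderivative is F(z) = -z*cos(z) + sin(z).
Then F(pi/6) - F(0) = (-sqrt(3)*pi/12 + 1/2) - (0) = -sqrt(3)*pi/12 + 1/2.

-sqrt(3)*pi/12 + 1/2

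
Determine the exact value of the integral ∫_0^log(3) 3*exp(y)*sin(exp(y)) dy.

3*cos(1) - 3*cos(3)

Let u = exp(y), so du = exp(y) dy. When y = 0, u = 1; when y = log(3), u = 3.
The integral becomes 3·∫ sin(u) du from 1 to 3, with antiderivative -3*cos(u).
Back in y: F(y) = -3*cos(exp(y)).
Then F(log(3)) - F(0) = (-3*cos(3)) - (-3*cos(1)) = 3*cos(1) - 3*cos(3).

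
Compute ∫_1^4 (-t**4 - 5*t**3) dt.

-10467/20

By the power rule, an antiderivative is F(t) = -t**5/5 - 5*t**4/4.
Then F(4) - F(1) = (-2624/5) - (-29/20) = -10467/20.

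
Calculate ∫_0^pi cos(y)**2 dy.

pi/2

Use the identity cos^2(y) = (1 + cos(2*y))/2.
An antiderivative is F(y) = y/2 + sin(2*y)/4.
Then F(pi) - F(0) = (pi/2) - (0) = pi/2.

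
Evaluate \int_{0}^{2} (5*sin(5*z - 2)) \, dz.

Let u = 5*z - 2, so du = 5 dz. When z = 0, u = -2; when z = 2, u = 8.
The integral becomes ∫ sin(u) du from -2 to 8, with antiderivative -cos(u).
Back in z: F(z) = -cos(5*z - 2).
Then F(2) - F(0) = (-cos(8)) - (-cos(2)) = cos(2) - cos(8).

cos(2) - cos(8)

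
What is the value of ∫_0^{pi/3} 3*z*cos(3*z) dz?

Integrate by parts once (u = z, dv = 3*cos(3*z) dz).
An antiderivative is F(z) = z*sin(3*z) + cos(3*z)/3.
Then F(pi/3) - F(0) = (-1/3) - (1/3) = -2/3.

-2/3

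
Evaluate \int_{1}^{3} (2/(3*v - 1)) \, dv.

4*log(2)/3

An antiderivative is F(v) = 2*log(3*v - 1)/3.
Then F(3) - F(1) = (log(4)) - (2*log(2)/3) = 4*log(2)/3.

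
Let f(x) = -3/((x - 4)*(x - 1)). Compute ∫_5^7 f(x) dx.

-log(2)

Factor the denominator: x**2 - 5*x + 4 = (x - 1)(x - 4).
Partial fractions: -3/((x - 4)*(x - 1)) = 1/(x - 1) - 1/(x - 4).
An antiderivative is F(x) = -log(x - 4) + log(x - 1).
Then F(7) - F(5) = (log(2)) - (log(4)) = -log(2).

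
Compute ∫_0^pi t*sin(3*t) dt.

pi/3

Integrate by parts once (u = t, dv = sin(3*t) dt).
An antiderivative is F(t) = -t*cos(3*t)/3 + sin(3*t)/9.
Then F(pi) - F(0) = (pi/3) - (0) = pi/3.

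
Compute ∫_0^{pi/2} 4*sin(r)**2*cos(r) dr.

4/3

Let u = sin(r), so du = cos(r) dr. When r = 0, u = 0; when r = pi/2, u = 1.
The integral becomes 4·∫ u**2 du from 0 to 1, with antiderivative 4*u**3/3.
Back in r: F(r) = 4*sin(r)**3/3.
Then F(pi/2) - F(0) = (4/3) - (0) = 4/3.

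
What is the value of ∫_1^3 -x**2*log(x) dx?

Integrate by parts once (u = ln x, dv = -x**2 dx).
An antiderivative is F(x) = -x**3*(3*log(x) - 1)/9.
Then F(3) - F(1) = (3 - 9*log(3)) - (1/9) = 26/9 - 9*log(3).

26/9 - 9*log(3)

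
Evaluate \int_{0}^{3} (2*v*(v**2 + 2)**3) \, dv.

14625/4

Let u = v**2 + 2, so du = 2*v dv. When v = 0, u = 2; when v = 3, u = 11.
The integral becomes ∫ u**3 du from 2 to 11, with antiderivative u**4/4.
Back in v: F(v) = (v**2 + 2)**4/4.
Then F(3) - F(0) = (14641/4) - (4) = 14625/4.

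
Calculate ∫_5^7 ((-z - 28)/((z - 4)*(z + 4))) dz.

Factor the denominator: z**2 - 16 = (z + 4)(z - 4).
Partial fractions: (-z - 28)/((z - 4)*(z + 4)) = 3/(z + 4) - 4/(z - 4).
An antiderivative is F(z) = -4*log(z - 4) + 3*log(z + 4).
Then F(7) - F(5) = (-4*log(3) + 3*log(11)) - (6*log(3)) = -10*log(3) + 3*log(11).

-10*log(3) + 3*log(11)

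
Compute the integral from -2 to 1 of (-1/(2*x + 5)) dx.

-log(7)/2

An antiderivative is F(x) = -log(2*x + 5)/2.
Then F(1) - F(-2) = (-log(7)/2) - (0) = -log(7)/2.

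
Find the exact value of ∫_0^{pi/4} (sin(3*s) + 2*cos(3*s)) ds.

An antiderivative is F(s) = 2*sin(3*s)/3 - cos(3*s)/3.
Then F(pi/4) - F(0) = (sqrt(2)/2) - (-1/3) = 1/3 + sqrt(2)/2.

1/3 + sqrt(2)/2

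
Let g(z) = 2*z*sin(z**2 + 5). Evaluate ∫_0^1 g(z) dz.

Let u = z**2 + 5, so du = 2*z dz. When z = 0, u = 5; when z = 1, u = 6.
The integral becomes ∫ sin(u) du from 5 to 6, with antiderivative -cos(u).
Back in z: F(z) = -cos(z**2 + 5).
Then F(1) - F(0) = (-cos(6)) - (-cos(5)) = -cos(6) + cos(5).

-cos(6) + cos(5)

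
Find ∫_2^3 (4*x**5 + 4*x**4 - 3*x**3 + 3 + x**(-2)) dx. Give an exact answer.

11331/20

By the power rule, an antiderivative is F(x) = 2*x**6/3 + 4*x**5/5 - 3*x**4/4 + 3*x - 1/x.
Then F(3) - F(2) = (37699/60) - (1853/30) = 11331/20.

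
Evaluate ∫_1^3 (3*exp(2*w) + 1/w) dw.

-3*exp(2)/2 + log(3) + 3*exp(6)/2

An antiderivative is F(w) = 3*exp(2*w)/2 + log(w).
Then F(3) - F(1) = (log(3) + 3*exp(6)/2) - (3*exp(2)/2) = -3*exp(2)/2 + log(3) + 3*exp(6)/2.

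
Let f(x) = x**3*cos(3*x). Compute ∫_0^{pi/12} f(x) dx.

Integrate by parts 3 times (u = x^3, dv = cos(3*x) dx).
An antiderivative is F(x) = x**3*sin(3*x)/3 + x**2*cos(3*x)/3 - 2*x*sin(3*x)/9 - 2*cos(3*x)/27.
Then F(pi/12) - F(0) = (sqrt(2)*(-384 - 96*pi + pi**3 + 12*pi**2)/10368) - (-2/27) = -sqrt(2)/27 - sqrt(2)*pi/108 + sqrt(2)*pi**3/10368 + sqrt(2)*pi**2/864 + 2/27.

-sqrt(2)/27 - sqrt(2)*pi/108 + sqrt(2)*pi**3/10368 + sqrt(2)*pi**2/864 + 2/27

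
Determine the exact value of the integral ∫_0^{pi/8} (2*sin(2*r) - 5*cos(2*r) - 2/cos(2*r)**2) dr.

-7*sqrt(2)/4

An antiderivative is F(r) = -5*sin(2*r)/2 - cos(2*r) - tan(2*r).
Then F(pi/8) - F(0) = (-7*sqrt(2)/4 - 1) - (-1) = -7*sqrt(2)/4.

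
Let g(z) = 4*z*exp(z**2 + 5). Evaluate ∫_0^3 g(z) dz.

-2*(1 - exp(9))*exp(5)

Let u = z**2 + 5, so du = 2*z dz. When z = 0, u = 5; when z = 3, u = 14.
The integral becomes 2·∫ exp(u) du from 5 to 14, with antiderivative 2*exp(u).
Back in z: F(z) = 2*exp(z**2 + 5).
Then F(3) - F(0) = (2*exp(14)) - (2*exp(5)) = -2*(1 - exp(9))*exp(5).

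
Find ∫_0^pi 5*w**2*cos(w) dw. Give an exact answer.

-10*pi

Integrate by parts twice (u = w^2, dv = 5*cos(w) dw).
An antiderivative is F(w) = 5*w**2*sin(w) + 10*w*cos(w) - 10*sin(w).
Then F(pi) - F(0) = (-10*pi) - (0) = -10*pi.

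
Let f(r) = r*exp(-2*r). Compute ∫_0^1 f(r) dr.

Integrate by parts once (u = r, dv = exp(-2*r) dr).
An antiderivative is F(r) = (-2*r - 1)*exp(-2*r)/4.
Then F(1) - F(0) = (-3*exp(-2)/4) - (-1/4) = (-3 + exp(2))*exp(-2)/4.

(-3 + exp(2))*exp(-2)/4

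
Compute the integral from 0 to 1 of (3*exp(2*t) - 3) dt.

An antiderivative is F(t) = 3*exp(2*t)/2 - 3*t.
Then F(1) - F(0) = (-3 + 3*exp(2)/2) - (3/2) = -9/2 + 3*exp(2)/2.

-9/2 + 3*exp(2)/2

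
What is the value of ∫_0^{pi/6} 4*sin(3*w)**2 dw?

Use the identity sin^2(3*w) = (1 - cos(6*w))/2.
An antiderivative is F(w) = 2*w - sin(6*w)/3.
Then F(pi/6) - F(0) = (pi/3) - (0) = pi/3.

pi/3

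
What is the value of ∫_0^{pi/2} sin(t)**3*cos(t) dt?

1/4

Let u = sin(t), so du = cos(t) dt. When t = 0, u = 0; when t = pi/2, u = 1.
The integral becomes ∫ u**3 du from 0 to 1, with antiderivative u**4/4.
Back in t: F(t) = sin(t)**4/4.
Then F(pi/2) - F(0) = (1/4) - (0) = 1/4.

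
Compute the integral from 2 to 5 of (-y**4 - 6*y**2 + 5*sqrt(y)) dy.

By the power rule, an antiderivative is F(y) = -y**5/5 + 10*y**(3/2)/3 - 2*y**3.
Then F(5) - F(2) = (-875 + 50*sqrt(5)/3) - (-112/5 + 20*sqrt(2)/3) = -4263/5 - 20*sqrt(2)/3 + 50*sqrt(5)/3.

-4263/5 - 20*sqrt(2)/3 + 50*sqrt(5)/3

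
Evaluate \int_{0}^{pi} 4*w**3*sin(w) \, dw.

4*pi*(-6 + pi**2)

Integrate by parts 3 times (u = w^3, dv = 4*sin(w) dw).
An antiderivative is F(w) = -4*w**3*cos(w) + 12*w**2*sin(w) + 24*w*cos(w) - 24*sin(w).
Then F(pi) - F(0) = (4*pi*(-6 + pi**2)) - (0) = 4*pi*(-6 + pi**2).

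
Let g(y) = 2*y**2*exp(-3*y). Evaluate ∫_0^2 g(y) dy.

Integrate by parts twice (u = y^2, dv = 2*exp(-3*y) dy).
An antiderivative is F(y) = (-18*y**2 - 12*y - 4)*exp(-3*y)/27.
Then F(2) - F(0) = (-100*exp(-6)/27) - (-4/27) = 4/27 - 100*exp(-6)/27.

4/27 - 100*exp(-6)/27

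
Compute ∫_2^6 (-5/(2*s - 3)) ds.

-5*log(3)

An antiderivative is F(s) = -5*log(2*s - 3)/2.
Then F(6) - F(2) = (-5*log(3)) - (0) = -5*log(3).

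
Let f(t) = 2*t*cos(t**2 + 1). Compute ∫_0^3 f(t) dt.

-sin(1) + sin(10)

Let u = t**2 + 1, so du = 2*t dt. When t = 0, u = 1; when t = 3, u = 10.
The integral becomes ∫ cos(u) du from 1 to 10, with antiderivative sin(u).
Back in t: F(t) = sin(t**2 + 1).
Then F(3) - F(0) = (sin(10)) - (sin(1)) = -sin(1) + sin(10).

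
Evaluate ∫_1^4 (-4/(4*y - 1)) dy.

An antiderivative is F(y) = -log(4*y - 1).
Then F(4) - F(1) = (-log(15)) - (-log(3)) = -log(5).

-log(5)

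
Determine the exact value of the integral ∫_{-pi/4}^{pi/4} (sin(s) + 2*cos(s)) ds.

An antiderivative is F(s) = 2*sin(s) - cos(s).
Then F(pi/4) - F(-pi/4) = (sqrt(2)/2) - (-3*sqrt(2)/2) = 2*sqrt(2).

2*sqrt(2)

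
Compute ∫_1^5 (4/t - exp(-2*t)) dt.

(-exp(8) + 1 + 8*exp(10)*log(5))*exp(-10)/2

An antiderivative is F(t) = 4*log(t) + exp(-2*t)/2.
Then F(5) - F(1) = (exp(-10)/2 + 4*log(5)) - (exp(-2)/2) = (-exp(8) + 1 + 8*exp(10)*log(5))*exp(-10)/2.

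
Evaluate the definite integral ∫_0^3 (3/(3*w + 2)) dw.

Let u = 3*w + 2, so du = 3 dw. When w = 0, u = 2; when w = 3, u = 11.
The integral becomes ∫ 1/u du from 2 to 11, with antiderivative log(u).
Back in w: F(w) = log(3*w + 2).
Then F(3) - F(0) = (log(11)) - (log(2)) = log(11/2).

log(11/2)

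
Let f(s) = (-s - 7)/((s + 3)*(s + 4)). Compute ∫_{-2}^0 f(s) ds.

Factor the denominator: s**2 + 7*s + 12 = (s + 4)(s + 3).
Partial fractions: (-s - 7)/((s + 3)*(s + 4)) = 3/(s + 4) - 4/(s + 3).
An antiderivative is F(s) = -4*log(s + 3) + 3*log(s + 4).
Then F(0) - F(-2) = (log(64/81)) - (log(8)) = log(8/81).

log(8/81)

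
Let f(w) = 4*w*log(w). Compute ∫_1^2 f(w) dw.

-3 + 8*log(2)

Integrate by parts once (u = ln w, dv = 4*w dw).
An antiderivative is F(w) = w**2*(2*log(w) - 1).
Then F(2) - F(1) = (-4 + 8*log(2)) - (-1) = -3 + 8*log(2).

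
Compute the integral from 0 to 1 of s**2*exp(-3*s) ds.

Integrate by parts twice (u = s^2, dv = exp(-3*s) ds).
An antiderivative is F(s) = (-9*s**2 - 6*s - 2)*exp(-3*s)/27.
Then F(1) - F(0) = (-17*exp(-3)/27) - (-2/27) = 2/27 - 17*exp(-3)/27.

2/27 - 17*exp(-3)/27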